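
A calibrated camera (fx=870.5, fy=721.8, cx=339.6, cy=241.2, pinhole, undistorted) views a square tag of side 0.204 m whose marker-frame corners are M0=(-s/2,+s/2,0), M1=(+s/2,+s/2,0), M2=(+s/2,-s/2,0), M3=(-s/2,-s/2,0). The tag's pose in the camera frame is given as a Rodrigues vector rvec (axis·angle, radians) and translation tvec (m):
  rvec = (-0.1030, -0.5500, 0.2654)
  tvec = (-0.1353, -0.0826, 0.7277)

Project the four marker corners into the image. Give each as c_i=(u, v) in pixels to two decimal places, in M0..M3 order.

Intrinsics K: fx=870.5, fy=721.8, cx=339.6, cy=241.2
Marker side s = 0.204 m; corners in marker frame (Z=0):
  M0 = (-0.1020, +0.1020, 0)
  M1 = (+0.1020, +0.1020, 0)
  M2 = (+0.1020, -0.1020, 0)
  M3 = (-0.1020, -0.1020, 0)
rvec = (-0.1030, -0.5500, 0.2654), |rvec| = θ = 0.61931 rad = 35.484°
Rodrigues: sinθ=0.58047, 1−cosθ=0.18572; R = I + sinθ·[k]× + (1−cosθ)·[k]×²:
    [+0.81942 -0.22133 -0.52875]
    [+0.27619 +0.96076 +0.02586]
    [+0.50227 -0.16722 +0.84839]
t = (-0.1353, -0.0826, 0.7277) m
M0: Pc = R·M0+t = (-0.24146, -0.01277, +0.65941); u = 870.5·(-0.24146)/0.65941 + 339.6 = 20.8504, v = 721.8·(-0.01277)/0.65941 + 241.2 = 227.2173
M1: Pc = R·M1+t = (-0.07429, +0.04357, +0.76188); u = 870.5·(-0.07429)/0.76188 + 339.6 = 254.7125, v = 721.8·(+0.04357)/0.76188 + 241.2 = 282.4765
M2: Pc = R·M2+t = (-0.02914, -0.15243, +0.79599); u = 870.5·(-0.02914)/0.79599 + 339.6 = 307.7275, v = 721.8·(-0.15243)/0.79599 + 241.2 = 102.9807
M3: Pc = R·M3+t = (-0.19631, -0.20877, +0.69352); u = 870.5·(-0.19631)/0.69352 + 339.6 = 93.2013, v = 721.8·(-0.20877)/0.69352 + 241.2 = 23.9202

c0=(20.85, 227.22) c1=(254.71, 282.48) c2=(307.73, 102.98) c3=(93.20, 23.92)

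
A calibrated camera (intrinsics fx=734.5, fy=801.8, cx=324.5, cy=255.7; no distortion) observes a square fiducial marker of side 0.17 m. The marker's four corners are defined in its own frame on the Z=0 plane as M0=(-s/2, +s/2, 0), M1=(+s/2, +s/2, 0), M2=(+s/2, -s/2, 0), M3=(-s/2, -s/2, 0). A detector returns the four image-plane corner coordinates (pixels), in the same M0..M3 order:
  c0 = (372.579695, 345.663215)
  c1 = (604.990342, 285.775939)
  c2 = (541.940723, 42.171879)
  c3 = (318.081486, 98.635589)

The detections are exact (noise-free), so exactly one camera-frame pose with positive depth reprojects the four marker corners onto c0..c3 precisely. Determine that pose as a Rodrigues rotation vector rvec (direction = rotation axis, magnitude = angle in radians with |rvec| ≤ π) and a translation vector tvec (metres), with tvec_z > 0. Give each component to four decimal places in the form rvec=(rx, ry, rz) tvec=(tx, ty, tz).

rvec=(-0.1225, -0.0009, -0.2306) tvec=(0.0974, -0.0431, 0.5316)

Intrinsics K: fx=734.5, fy=801.8, cx=324.5, cy=255.7
Marker side s = 0.17 m; corners in marker frame (Z=0):
  M0 = (-0.0850, +0.0850, 0)
  M1 = (+0.0850, +0.0850, 0)
  M2 = (+0.0850, -0.0850, 0)
  M3 = (-0.0850, -0.0850, 0)
Detected image corners:
  c0 = (372.579695, 345.663215) px
  c1 = (604.990342, 285.775939) px
  c2 = (541.940723, 42.171879) px
  c3 = (318.081486, 98.635589) px
Planar DLT: solve 8×8 A·h = b for H (H[2,2]=1):
  H  [+1354.38673 +241.17013 +459.10154]
  H  [-336.59125 +1399.04436 +190.61791]
  H  [+0.02809 -0.22773 +1.00000]
B = K⁻¹H; ‖b₁‖=1.881273, ‖b₂‖=1.881273; λ = 2/(‖b₁‖+‖b₂‖) = 0.531555, sign → tz>0 ⇒ λ=+0.531555
r₁ = λ·B[:,0] = (+0.97357,-0.22791,+0.01493); r₂ = λ·B[:,1] = (+0.22801,+0.96610,-0.12105)
r₃ = r₁×r₂ = (+0.01316,+0.12126,+0.99253); SVD([r₁ r₂ r₃]) → R = UVᵀ:
  R  [+0.97357 +0.22801 +0.01316]
  R  [-0.22791 +0.96610 +0.12126]
  R  [+0.01493 -0.12105 +0.99253]
t = (+0.09741, -0.04315, +0.53156) m
tr R = 2.932206; θ = arccos((tr R − 1)/2) = 0.261113 rad = 14.961°
axis k = ((R−Rᵀ)₃₂, (R−Rᵀ)₁₃, (R−Rᵀ)₂₁) / (2 sinθ) = (-0.469303, -0.003420, -0.883030)
rvec = θ·k = (-0.122541, -0.000893, -0.230571)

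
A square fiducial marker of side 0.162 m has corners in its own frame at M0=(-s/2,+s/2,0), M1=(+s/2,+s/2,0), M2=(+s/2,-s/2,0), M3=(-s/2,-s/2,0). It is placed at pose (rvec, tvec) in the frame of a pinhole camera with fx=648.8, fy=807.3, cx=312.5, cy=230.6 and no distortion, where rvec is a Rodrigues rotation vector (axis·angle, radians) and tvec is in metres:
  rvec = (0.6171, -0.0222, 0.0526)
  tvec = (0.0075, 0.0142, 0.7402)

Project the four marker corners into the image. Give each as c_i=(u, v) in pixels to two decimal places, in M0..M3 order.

Intrinsics K: fx=648.8, fy=807.3, cx=312.5, cy=230.6
Marker side s = 0.162 m; corners in marker frame (Z=0):
  M0 = (-0.0810, +0.0810, 0)
  M1 = (+0.0810, +0.0810, 0)
  M2 = (+0.0810, -0.0810, 0)
  M3 = (-0.0810, -0.0810, 0)
rvec = (0.6171, -0.0222, 0.0526), |rvec| = θ = 0.61974 rad = 35.508°
Rodrigues: sinθ=0.58082, 1−cosθ=0.18597; R = I + sinθ·[k]× + (1−cosθ)·[k]×²:
    [+0.99842 -0.05593 -0.00509]
    [+0.04266 +0.81427 -0.57892]
    [+0.03652 +0.57778 +0.81537]
t = (0.0075, 0.0142, 0.7402) m
M0: Pc = R·M0+t = (-0.07790, +0.07670, +0.78404); u = 648.8·(-0.07790)/0.78404 + 312.5 = 248.0352, v = 807.3·(+0.07670)/0.78404 + 230.6 = 309.5754
M1: Pc = R·M1+t = (+0.08384, +0.08361, +0.78996); u = 648.8·(+0.08384)/0.78996 + 312.5 = 381.3600, v = 807.3·(+0.08361)/0.78996 + 230.6 = 316.0471
M2: Pc = R·M2+t = (+0.09290, -0.04830, +0.69636); u = 648.8·(+0.09290)/0.69636 + 312.5 = 399.0577, v = 807.3·(-0.04830)/0.69636 + 230.6 = 174.6047
M3: Pc = R·M3+t = (-0.06884, -0.05521, +0.69044); u = 648.8·(-0.06884)/0.69044 + 312.5 = 247.8101, v = 807.3·(-0.05521)/0.69044 + 230.6 = 166.0436

c0=(248.04, 309.58) c1=(381.36, 316.05) c2=(399.06, 174.60) c3=(247.81, 166.04)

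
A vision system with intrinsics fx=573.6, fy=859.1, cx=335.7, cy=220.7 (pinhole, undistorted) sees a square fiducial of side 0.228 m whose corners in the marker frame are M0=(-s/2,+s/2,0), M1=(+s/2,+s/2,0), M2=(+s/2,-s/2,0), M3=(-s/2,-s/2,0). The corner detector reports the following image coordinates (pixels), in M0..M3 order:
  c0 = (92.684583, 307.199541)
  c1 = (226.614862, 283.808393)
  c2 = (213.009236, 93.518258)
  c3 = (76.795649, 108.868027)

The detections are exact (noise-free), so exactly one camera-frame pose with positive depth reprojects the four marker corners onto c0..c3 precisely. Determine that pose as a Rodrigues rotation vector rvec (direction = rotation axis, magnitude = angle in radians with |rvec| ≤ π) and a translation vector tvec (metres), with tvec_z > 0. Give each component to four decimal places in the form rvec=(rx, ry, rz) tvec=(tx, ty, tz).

rvec=(0.0447, -0.1914, -0.1008) tvec=(-0.3184, -0.0257, 1.0038)

Intrinsics K: fx=573.6, fy=859.1, cx=335.7, cy=220.7
Marker side s = 0.228 m; corners in marker frame (Z=0):
  M0 = (-0.1140, +0.1140, 0)
  M1 = (+0.1140, +0.1140, 0)
  M2 = (+0.1140, -0.1140, 0)
  M3 = (-0.1140, -0.1140, 0)
Detected image corners:
  c0 = (92.684583, 307.199541) px
  c1 = (226.614862, 283.808393) px
  c2 = (213.009236, 93.518258) px
  c3 = (76.795649, 108.868027) px
Planar DLT: solve 8×8 A·h = b for H (H[2,2]=1):
  H  [+620.84537 +72.75767 +153.75996]
  H  [-48.00150 +862.52400 +198.73744]
  H  [+0.18687 +0.05374 +1.00000]
B = K⁻¹H; ‖b₁‖=0.996215, ‖b₂‖=0.996215; λ = 2/(‖b₁‖+‖b₂‖) = 1.003799, sign → tz>0 ⇒ λ=+1.003799
r₁ = λ·B[:,0] = (+0.97670,-0.10427,+0.18758); r₂ = λ·B[:,1] = (+0.09576,+0.99394,+0.05394)
r₃ = r₁×r₂ = (-0.19207,-0.03473,+0.98077); SVD([r₁ r₂ r₃]) → R = UVᵀ:
  R  [+0.97670 +0.09576 -0.19207]
  R  [-0.10427 +0.99394 -0.03473]
  R  [+0.18758 +0.05394 +0.98077]
t = (-0.31839, -0.02566, +1.00380) m
tr R = 2.951409; θ = arccos((tr R − 1)/2) = 0.220882 rad = 12.656°
axis k = ((R−Rᵀ)₃₂, (R−Rᵀ)₁₃, (R−Rᵀ)₂₁) / (2 sinθ) = (+0.202359, -0.866405, -0.456500)
rvec = θ·k = (+0.044697, -0.191373, -0.100833)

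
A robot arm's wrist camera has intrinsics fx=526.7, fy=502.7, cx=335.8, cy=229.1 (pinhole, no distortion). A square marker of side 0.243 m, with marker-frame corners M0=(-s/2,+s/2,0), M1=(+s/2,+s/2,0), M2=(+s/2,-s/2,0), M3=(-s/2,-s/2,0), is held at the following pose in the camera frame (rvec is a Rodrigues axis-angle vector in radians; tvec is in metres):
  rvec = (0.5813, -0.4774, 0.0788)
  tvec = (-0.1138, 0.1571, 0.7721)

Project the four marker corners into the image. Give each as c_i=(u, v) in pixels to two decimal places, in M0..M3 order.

Intrinsics K: fx=526.7, fy=502.7, cx=335.8, cy=229.1
Marker side s = 0.243 m; corners in marker frame (Z=0):
  M0 = (-0.1215, +0.1215, 0)
  M1 = (+0.1215, +0.1215, 0)
  M2 = (+0.1215, -0.1215, 0)
  M3 = (-0.1215, -0.1215, 0)
rvec = (0.5813, -0.4774, 0.0788), |rvec| = θ = 0.75633 rad = 43.334°
Rodrigues: sinθ=0.68625, 1−cosθ=0.27264; R = I + sinθ·[k]× + (1−cosθ)·[k]×²:
    [+0.88841 -0.20377 -0.41134]
    [-0.06077 +0.83599 -0.54537]
    [+0.45500 +0.50951 +0.73032]
t = (-0.1138, 0.1571, 0.7721) m
M0: Pc = R·M0+t = (-0.24650, +0.26606, +0.77872); u = 526.7·(-0.24650)/0.77872 + 335.8 = 169.0764, v = 502.7·(+0.26606)/0.77872 + 229.1 = 400.8507
M1: Pc = R·M1+t = (-0.03062, +0.25129, +0.88929); u = 526.7·(-0.03062)/0.88929 + 335.8 = 317.6675, v = 502.7·(+0.25129)/0.88929 + 229.1 = 371.1496
M2: Pc = R·M2+t = (+0.01890, +0.04814, +0.76548); u = 526.7·(+0.01890)/0.76548 + 335.8 = 348.8045, v = 502.7·(+0.04814)/0.76548 + 229.1 = 260.7171
M3: Pc = R·M3+t = (-0.19698, +0.06291, +0.65491); u = 526.7·(-0.19698)/0.65491 + 335.8 = 177.3787, v = 502.7·(+0.06291)/0.65491 + 229.1 = 277.3893

c0=(169.08, 400.85) c1=(317.67, 371.15) c2=(348.80, 260.72) c3=(177.38, 277.39)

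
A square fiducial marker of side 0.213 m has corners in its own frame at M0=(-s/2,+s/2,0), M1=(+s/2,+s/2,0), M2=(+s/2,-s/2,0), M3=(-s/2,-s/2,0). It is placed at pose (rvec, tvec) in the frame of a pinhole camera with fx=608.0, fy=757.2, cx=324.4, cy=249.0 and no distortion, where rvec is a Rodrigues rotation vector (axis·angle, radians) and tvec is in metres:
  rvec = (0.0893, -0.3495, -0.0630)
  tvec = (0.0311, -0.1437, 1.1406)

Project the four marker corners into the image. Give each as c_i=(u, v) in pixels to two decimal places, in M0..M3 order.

c0=(289.59, 228.88) c1=(393.99, 219.64) c2=(390.11, 81.64) c3=(283.46, 81.95)

Intrinsics K: fx=608.0, fy=757.2, cx=324.4, cy=249.0
Marker side s = 0.213 m; corners in marker frame (Z=0):
  M0 = (-0.1065, +0.1065, 0)
  M1 = (+0.1065, +0.1065, 0)
  M2 = (+0.1065, -0.1065, 0)
  M3 = (-0.1065, -0.1065, 0)
rvec = (0.0893, -0.3495, -0.0630), |rvec| = θ = 0.36619 rad = 20.981°
Rodrigues: sinθ=0.35806, 1−cosθ=0.06630; R = I + sinθ·[k]× + (1−cosθ)·[k]×²:
    [+0.93764 +0.04617 -0.34452]
    [-0.07703 +0.99409 -0.07643]
    [+0.33896 +0.09820 +0.93566]
t = (0.0311, -0.1437, 1.1406) m
M0: Pc = R·M0+t = (-0.06384, -0.02962, +1.11496); u = 608.0·(-0.06384)/1.11496 + 324.4 = 289.5864, v = 757.2·(-0.02962)/1.11496 + 249.0 = 228.8809
M1: Pc = R·M1+t = (+0.13588, -0.04603, +1.18716); u = 608.0·(+0.13588)/1.18716 + 324.4 = 393.9885, v = 757.2·(-0.04603)/1.18716 + 249.0 = 219.6390
M2: Pc = R·M2+t = (+0.12604, -0.25778, +1.16624); u = 608.0·(+0.12604)/1.16624 + 324.4 = 390.1098, v = 757.2·(-0.25778)/1.16624 + 249.0 = 81.6355
M3: Pc = R·M3+t = (-0.07368, -0.24137, +1.09404); u = 608.0·(-0.07368)/1.09404 + 324.4 = 283.4555, v = 757.2·(-0.24137)/1.09404 + 249.0 = 81.9469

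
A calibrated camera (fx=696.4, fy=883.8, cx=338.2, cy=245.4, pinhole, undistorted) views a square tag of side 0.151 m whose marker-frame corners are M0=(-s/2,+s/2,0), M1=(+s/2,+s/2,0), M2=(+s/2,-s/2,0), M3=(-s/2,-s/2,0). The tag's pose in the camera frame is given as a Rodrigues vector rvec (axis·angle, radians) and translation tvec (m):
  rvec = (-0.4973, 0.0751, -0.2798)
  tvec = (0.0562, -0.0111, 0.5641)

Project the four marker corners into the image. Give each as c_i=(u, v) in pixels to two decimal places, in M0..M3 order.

c0=(341.35, 368.90) c1=(532.54, 297.49) c2=(465.86, 104.03) c3=(297.82, 166.98)

Intrinsics K: fx=696.4, fy=883.8, cx=338.2, cy=245.4
Marker side s = 0.151 m; corners in marker frame (Z=0):
  M0 = (-0.0755, +0.0755, 0)
  M1 = (+0.0755, +0.0755, 0)
  M2 = (+0.0755, -0.0755, 0)
  M3 = (-0.0755, -0.0755, 0)
rvec = (-0.4973, 0.0751, -0.2798), |rvec| = θ = 0.57553 rad = 32.975°
Rodrigues: sinθ=0.54428, 1−cosθ=0.16110; R = I + sinθ·[k]× + (1−cosθ)·[k]×²:
    [+0.95918 +0.24644 +0.13870]
    [-0.28277 +0.84165 +0.46008]
    [-0.00335 -0.48052 +0.87698]
t = (0.0562, -0.0111, 0.5641) m
M0: Pc = R·M0+t = (+0.00239, +0.07379, +0.52807); u = 696.4·(+0.00239)/0.52807 + 338.2 = 341.3495, v = 883.8·(+0.07379)/0.52807 + 245.4 = 368.9031
M1: Pc = R·M1+t = (+0.14722, +0.03110, +0.52757); u = 696.4·(+0.14722)/0.52757 + 338.2 = 532.5394, v = 883.8·(+0.03110)/0.52757 + 245.4 = 297.4916
M2: Pc = R·M2+t = (+0.11001, -0.09599, +0.60013); u = 696.4·(+0.11001)/0.60013 + 338.2 = 465.8601, v = 883.8·(-0.09599)/0.60013 + 245.4 = 104.0312
M3: Pc = R·M3+t = (-0.03482, -0.05330, +0.60063); u = 696.4·(-0.03482)/0.60063 + 338.2 = 297.8227, v = 883.8·(-0.05330)/0.60063 + 245.4 = 166.9789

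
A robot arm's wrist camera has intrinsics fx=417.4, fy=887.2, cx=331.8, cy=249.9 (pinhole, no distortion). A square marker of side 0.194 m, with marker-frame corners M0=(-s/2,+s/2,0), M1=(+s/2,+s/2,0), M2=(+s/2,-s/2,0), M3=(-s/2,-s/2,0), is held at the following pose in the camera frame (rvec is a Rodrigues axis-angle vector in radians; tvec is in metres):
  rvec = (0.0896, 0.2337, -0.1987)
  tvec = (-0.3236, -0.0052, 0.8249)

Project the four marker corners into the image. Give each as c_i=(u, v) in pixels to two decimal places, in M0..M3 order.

Intrinsics K: fx=417.4, fy=887.2, cx=331.8, cy=249.9
Marker side s = 0.194 m; corners in marker frame (Z=0):
  M0 = (-0.0970, +0.0970, 0)
  M1 = (+0.0970, +0.0970, 0)
  M2 = (+0.0970, -0.0970, 0)
  M3 = (-0.0970, -0.0970, 0)
rvec = (0.0896, 0.2337, -0.1987), |rvec| = θ = 0.31957 rad = 18.310°
Rodrigues: sinθ=0.31416, 1−cosθ=0.05063; R = I + sinθ·[k]× + (1−cosθ)·[k]×²:
    [+0.95335 +0.20572 +0.22092]
    [-0.18495 +0.97645 -0.11110]
    [-0.23857 +0.06506 +0.96894]
t = (-0.3236, -0.0052, 0.8249) m
M0: Pc = R·M0+t = (-0.39612, +0.10746, +0.85435); u = 417.4·(-0.39612)/0.85435 + 331.8 = 138.2724, v = 887.2·(+0.10746)/0.85435 + 249.9 = 361.4873
M1: Pc = R·M1+t = (-0.21117, +0.07157, +0.80807); u = 417.4·(-0.21117)/0.80807 + 331.8 = 222.7221, v = 887.2·(+0.07157)/0.80807 + 249.9 = 328.4837
M2: Pc = R·M2+t = (-0.25108, -0.11786, +0.79545); u = 417.4·(-0.25108)/0.79545 + 331.8 = 200.0496, v = 887.2·(-0.11786)/0.79545 + 249.9 = 118.4499
M3: Pc = R·M3+t = (-0.43603, -0.08197, +0.84173); u = 417.4·(-0.43603)/0.84173 + 331.8 = 115.5803, v = 887.2·(-0.08197)/0.84173 + 249.9 = 163.4970

c0=(138.27, 361.49) c1=(222.72, 328.48) c2=(200.05, 118.45) c3=(115.58, 163.50)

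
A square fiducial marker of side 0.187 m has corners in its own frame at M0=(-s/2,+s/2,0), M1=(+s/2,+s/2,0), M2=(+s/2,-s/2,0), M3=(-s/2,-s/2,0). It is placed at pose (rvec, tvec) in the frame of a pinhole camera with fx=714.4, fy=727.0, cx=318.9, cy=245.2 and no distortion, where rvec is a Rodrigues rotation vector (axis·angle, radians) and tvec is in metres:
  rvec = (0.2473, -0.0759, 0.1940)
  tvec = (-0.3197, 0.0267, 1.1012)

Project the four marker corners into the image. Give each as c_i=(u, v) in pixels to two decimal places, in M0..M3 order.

Intrinsics K: fx=714.4, fy=727.0, cx=318.9, cy=245.2
Marker side s = 0.187 m; corners in marker frame (Z=0):
  M0 = (-0.0935, +0.0935, 0)
  M1 = (+0.0935, +0.0935, 0)
  M2 = (+0.0935, -0.0935, 0)
  M3 = (-0.0935, -0.0935, 0)
rvec = (0.2473, -0.0759, 0.1940), |rvec| = θ = 0.32335 rad = 18.526°
Rodrigues: sinθ=0.31774, 1−cosθ=0.05182; R = I + sinθ·[k]× + (1−cosθ)·[k]×²:
    [+0.97849 -0.19994 -0.05080]
    [+0.18133 +0.95103 -0.25031]
    [+0.09836 +0.23571 +0.96683]
t = (-0.3197, 0.0267, 1.1012) m
M0: Pc = R·M0+t = (-0.42988, +0.09867, +1.11404); u = 714.4·(-0.42988)/1.11404 + 318.9 = 43.2295, v = 727.0·(+0.09867)/1.11404 + 245.2 = 309.5879
M1: Pc = R·M1+t = (-0.24691, +0.13258, +1.13244); u = 714.4·(-0.24691)/1.13244 + 318.9 = 163.1390, v = 727.0·(+0.13258)/1.13244 + 245.2 = 330.3111
M2: Pc = R·M2+t = (-0.20952, -0.04527, +1.08836); u = 714.4·(-0.20952)/1.08836 + 318.9 = 181.3728, v = 727.0·(-0.04527)/1.08836 + 245.2 = 214.9627
M3: Pc = R·M3+t = (-0.39249, -0.07918, +1.06996); u = 714.4·(-0.39249)/1.06996 + 318.9 = 56.8369, v = 727.0·(-0.07918)/1.06996 + 245.2 = 191.4028

c0=(43.23, 309.59) c1=(163.14, 330.31) c2=(181.37, 214.96) c3=(56.84, 191.40)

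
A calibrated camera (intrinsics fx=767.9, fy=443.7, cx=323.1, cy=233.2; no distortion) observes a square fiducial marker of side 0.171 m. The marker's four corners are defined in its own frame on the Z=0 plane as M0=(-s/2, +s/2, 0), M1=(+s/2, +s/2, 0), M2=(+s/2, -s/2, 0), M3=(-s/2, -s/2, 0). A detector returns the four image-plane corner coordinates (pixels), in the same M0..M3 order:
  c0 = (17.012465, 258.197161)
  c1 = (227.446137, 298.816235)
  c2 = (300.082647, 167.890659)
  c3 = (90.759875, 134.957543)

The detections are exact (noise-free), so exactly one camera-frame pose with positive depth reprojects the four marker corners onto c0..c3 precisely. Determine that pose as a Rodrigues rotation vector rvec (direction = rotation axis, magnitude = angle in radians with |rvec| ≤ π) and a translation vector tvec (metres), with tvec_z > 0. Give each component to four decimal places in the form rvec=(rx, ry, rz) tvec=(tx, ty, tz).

Intrinsics K: fx=767.9, fy=443.7, cx=323.1, cy=233.2
Marker side s = 0.171 m; corners in marker frame (Z=0):
  M0 = (-0.0855, +0.0855, 0)
  M1 = (+0.0855, +0.0855, 0)
  M2 = (+0.0855, -0.0855, 0)
  M3 = (-0.0855, -0.0855, 0)
Detected image corners:
  c0 = (17.012465, 258.197161) px
  c1 = (227.446137, 298.816235) px
  c2 = (300.082647, 167.890659) px
  c3 = (90.759875, 134.957543) px
Planar DLT: solve 8×8 A·h = b for H (H[2,2]=1):
  H  [+1177.58675 -450.36977 +156.45435]
  H  [+147.48429 +712.44363 +213.71170]
  H  [-0.31313 -0.14015 +1.00000]
B = K⁻¹H; ‖b₁‖=1.765825, ‖b₂‖=1.765825; λ = 2/(‖b₁‖+‖b₂‖) = 0.566308, sign → tz>0 ⇒ λ=+0.566308
r₁ = λ·B[:,0] = (+0.94305,+0.28144,-0.17733); r₂ = λ·B[:,1] = (-0.29874,+0.95103,-0.07937)
r₃ = r₁×r₂ = (+0.14630,+0.12782,+0.98095); SVD([r₁ r₂ r₃]) → R = UVᵀ:
  R  [+0.94305 -0.29874 +0.14630]
  R  [+0.28144 +0.95103 +0.12782]
  R  [-0.17733 -0.07937 +0.98095]
t = (-0.12290, -0.02487, +0.56631) m
tr R = 2.875027; θ = arccos((tr R − 1)/2) = 0.355382 rad = 20.362°
axis k = ((R−Rᵀ)₃₂, (R−Rᵀ)₁₃, (R−Rᵀ)₂₁) / (2 sinθ) = (-0.297735, +0.465054, +0.833714)
rvec = θ·k = (-0.105810, +0.165272, +0.296287)

rvec=(-0.1058, 0.1653, 0.2963) tvec=(-0.1229, -0.0249, 0.5663)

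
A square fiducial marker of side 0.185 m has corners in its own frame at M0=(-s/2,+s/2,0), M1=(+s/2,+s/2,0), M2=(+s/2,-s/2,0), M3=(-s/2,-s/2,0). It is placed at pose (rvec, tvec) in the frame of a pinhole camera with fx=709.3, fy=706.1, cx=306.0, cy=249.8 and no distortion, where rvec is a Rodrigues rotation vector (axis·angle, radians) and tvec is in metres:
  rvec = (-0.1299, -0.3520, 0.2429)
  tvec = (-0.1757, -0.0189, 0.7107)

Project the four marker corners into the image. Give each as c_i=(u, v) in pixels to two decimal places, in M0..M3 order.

c0=(7.91, 299.00) c1=(197.28, 341.28) c2=(238.59, 171.24) c3=(61.23, 116.16)

Intrinsics K: fx=709.3, fy=706.1, cx=306.0, cy=249.8
Marker side s = 0.185 m; corners in marker frame (Z=0):
  M0 = (-0.0925, +0.0925, 0)
  M1 = (+0.0925, +0.0925, 0)
  M2 = (+0.0925, -0.0925, 0)
  M3 = (-0.0925, -0.0925, 0)
rvec = (-0.1299, -0.3520, 0.2429), |rvec| = θ = 0.44697 rad = 25.609°
Rodrigues: sinθ=0.43223, 1−cosθ=0.09824; R = I + sinθ·[k]× + (1−cosθ)·[k]×²:
    [+0.91006 -0.21241 -0.35591]
    [+0.25738 +0.96269 +0.08357]
    [+0.32488 -0.16766 +0.93078]
t = (-0.1757, -0.0189, 0.7107) m
M0: Pc = R·M0+t = (-0.27953, +0.04634, +0.66514); u = 709.3·(-0.27953)/0.66514 + 306.0 = 7.9131, v = 706.1·(+0.04634)/0.66514 + 249.8 = 298.9952
M1: Pc = R·M1+t = (-0.11117, +0.09396, +0.72524); u = 709.3·(-0.11117)/0.72524 + 306.0 = 197.2765, v = 706.1·(+0.09396)/0.72524 + 249.8 = 341.2762
M2: Pc = R·M2+t = (-0.07187, -0.08414, +0.75626); u = 709.3·(-0.07187)/0.75626 + 306.0 = 238.5912, v = 706.1·(-0.08414)/0.75626 + 249.8 = 171.2393
M3: Pc = R·M3+t = (-0.24023, -0.13176, +0.69616); u = 709.3·(-0.24023)/0.69616 + 306.0 = 61.2318, v = 706.1·(-0.13176)/0.69616 + 249.8 = 116.1620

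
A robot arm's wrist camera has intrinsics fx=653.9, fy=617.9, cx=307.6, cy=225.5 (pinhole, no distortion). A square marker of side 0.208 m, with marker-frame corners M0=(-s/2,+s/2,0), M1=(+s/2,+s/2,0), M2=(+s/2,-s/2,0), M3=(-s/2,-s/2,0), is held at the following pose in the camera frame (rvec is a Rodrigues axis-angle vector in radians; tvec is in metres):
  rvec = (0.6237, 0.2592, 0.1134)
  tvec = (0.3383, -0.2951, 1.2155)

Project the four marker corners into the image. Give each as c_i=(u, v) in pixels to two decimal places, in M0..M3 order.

Intrinsics K: fx=653.9, fy=617.9, cx=307.6, cy=225.5
Marker side s = 0.208 m; corners in marker frame (Z=0):
  M0 = (-0.1040, +0.1040, 0)
  M1 = (+0.1040, +0.1040, 0)
  M2 = (+0.1040, -0.1040, 0)
  M3 = (-0.1040, -0.1040, 0)
rvec = (0.6237, 0.2592, 0.1134), |rvec| = θ = 0.68487 rad = 39.240°
Rodrigues: sinθ=0.63257, 1−cosθ=0.22550; R = I + sinθ·[k]× + (1−cosθ)·[k]×²:
    [+0.96152 -0.02702 +0.27341]
    [+0.18246 +0.80680 -0.56194]
    [-0.20540 +0.59020 +0.78068]
t = (0.3383, -0.2951, 1.2155) m
M0: Pc = R·M0+t = (+0.23549, -0.23017, +1.29824); u = 653.9·(+0.23549)/1.29824 + 307.6 = 426.2128, v = 617.9·(-0.23017)/1.29824 + 225.5 = 115.9510
M1: Pc = R·M1+t = (+0.43549, -0.19222, +1.25552); u = 653.9·(+0.43549)/1.25552 + 307.6 = 534.4109, v = 617.9·(-0.19222)/1.25552 + 225.5 = 130.9012
M2: Pc = R·M2+t = (+0.44111, -0.36003, +1.13276); u = 653.9·(+0.44111)/1.13276 + 307.6 = 562.2358, v = 617.9·(-0.36003)/1.13276 + 225.5 = 29.1089
M3: Pc = R·M3+t = (+0.24111, -0.39798, +1.17548); u = 653.9·(+0.24111)/1.17548 + 307.6 = 441.7266, v = 617.9·(-0.39798)/1.17548 + 225.5 = 16.2972

c0=(426.21, 115.95) c1=(534.41, 130.90) c2=(562.24, 29.11) c3=(441.73, 16.30)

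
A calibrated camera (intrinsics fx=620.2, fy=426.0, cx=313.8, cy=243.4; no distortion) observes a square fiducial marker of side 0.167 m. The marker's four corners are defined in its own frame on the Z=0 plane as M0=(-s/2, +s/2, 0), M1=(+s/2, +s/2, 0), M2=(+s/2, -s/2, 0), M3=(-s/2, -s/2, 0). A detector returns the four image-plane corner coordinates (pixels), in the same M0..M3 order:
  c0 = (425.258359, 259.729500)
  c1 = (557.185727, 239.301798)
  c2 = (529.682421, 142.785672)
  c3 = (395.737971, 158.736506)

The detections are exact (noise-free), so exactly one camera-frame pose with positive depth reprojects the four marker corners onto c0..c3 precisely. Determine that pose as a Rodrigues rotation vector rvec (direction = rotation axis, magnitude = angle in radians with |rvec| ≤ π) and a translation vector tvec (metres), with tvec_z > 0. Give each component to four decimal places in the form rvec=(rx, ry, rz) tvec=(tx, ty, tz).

Intrinsics K: fx=620.2, fy=426.0, cx=313.8, cy=243.4
Marker side s = 0.167 m; corners in marker frame (Z=0):
  M0 = (-0.0835, +0.0835, 0)
  M1 = (+0.0835, +0.0835, 0)
  M2 = (+0.0835, -0.0835, 0)
  M3 = (-0.0835, -0.0835, 0)
Detected image corners:
  c0 = (425.258359, 259.729500) px
  c1 = (557.185727, 239.301798) px
  c2 = (529.682421, 142.785672) px
  c3 = (395.737971, 158.736506) px
Planar DLT: solve 8×8 A·h = b for H (H[2,2]=1):
  H  [+928.24146 +185.56489 +478.54219]
  H  [-53.46664 +597.31802 +200.05728]
  H  [+0.27724 +0.03140 +1.00000]
B = K⁻¹H; ‖b₁‖=1.413262, ‖b₂‖=1.413262; λ = 2/(‖b₁‖+‖b₂‖) = 0.707583, sign → tz>0 ⇒ λ=+0.707583
r₁ = λ·B[:,0] = (+0.95977,-0.20089,+0.19617); r₂ = λ·B[:,1] = (+0.20047,+0.97945,+0.02222)
r₃ = r₁×r₂ = (-0.19660,+0.01800,+0.98032); SVD([r₁ r₂ r₃]) → R = UVᵀ:
  R  [+0.95977 +0.20047 -0.19660]
  R  [-0.20089 +0.97945 +0.01800]
  R  [+0.19617 +0.02222 +0.98032]
t = (+0.18795, -0.07199, +0.70758) m
tr R = 2.919537; θ = arccos((tr R − 1)/2) = 0.284620 rad = 16.308°
axis k = ((R−Rᵀ)₃₂, (R−Rᵀ)₁₃, (R−Rᵀ)₂₁) / (2 sinθ) = (+0.007499, -0.699397, -0.714694)
rvec = θ·k = (+0.002134, -0.199062, -0.203416)

rvec=(0.0021, -0.1991, -0.2034) tvec=(0.1880, -0.0720, 0.7076)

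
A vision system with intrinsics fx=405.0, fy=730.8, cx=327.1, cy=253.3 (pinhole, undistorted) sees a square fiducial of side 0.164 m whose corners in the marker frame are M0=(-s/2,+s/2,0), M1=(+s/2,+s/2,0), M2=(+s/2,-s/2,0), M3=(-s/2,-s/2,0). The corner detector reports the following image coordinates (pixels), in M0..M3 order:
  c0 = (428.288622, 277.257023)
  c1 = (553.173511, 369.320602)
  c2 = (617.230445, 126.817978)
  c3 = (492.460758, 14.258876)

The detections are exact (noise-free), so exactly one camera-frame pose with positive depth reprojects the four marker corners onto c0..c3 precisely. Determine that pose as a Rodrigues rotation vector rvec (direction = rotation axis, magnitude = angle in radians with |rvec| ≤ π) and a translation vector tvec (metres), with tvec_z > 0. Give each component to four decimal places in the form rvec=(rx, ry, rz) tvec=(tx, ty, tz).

rvec=(0.1250, -0.1625, 0.3831) tvec=(0.2144, -0.0316, 0.4402)

Intrinsics K: fx=405.0, fy=730.8, cx=327.1, cy=253.3
Marker side s = 0.164 m; corners in marker frame (Z=0):
  M0 = (-0.0820, +0.0820, 0)
  M1 = (+0.0820, +0.0820, 0)
  M2 = (+0.0820, -0.0820, 0)
  M3 = (-0.0820, -0.0820, 0)
Detected image corners:
  c0 = (428.288622, 277.257023) px
  c1 = (553.173511, 369.320602) px
  c2 = (617.230445, 126.817978) px
  c3 = (492.460758, 14.258876) px
Planar DLT: solve 8×8 A·h = b for H (H[2,2]=1):
  H  [+976.13394 -283.44997 +524.35254]
  H  [+703.77292 +1579.53742 +200.76912]
  H  [+0.41123 +0.20559 +1.00000]
B = K⁻¹H; ‖b₁‖=2.271718, ‖b₂‖=2.271718; λ = 2/(‖b₁‖+‖b₂‖) = 0.440196, sign → tz>0 ⇒ λ=+0.440196
r₁ = λ·B[:,0] = (+0.91476,+0.36117,+0.18102); r₂ = λ·B[:,1] = (-0.38118,+0.92006,+0.09050)
r₃ = r₁×r₂ = (-0.13386,-0.15179,+0.97931); SVD([r₁ r₂ r₃]) → R = UVᵀ:
  R  [+0.91476 -0.38118 -0.13386]
  R  [+0.36117 +0.92006 -0.15179]
  R  [+0.18102 +0.09050 +0.97931]
t = (+0.21439, -0.03164, +0.44020) m
tr R = 2.814129; θ = arccos((tr R − 1)/2) = 0.434539 rad = 24.897°
axis k = ((R−Rᵀ)₃₂, (R−Rᵀ)₁₃, (R−Rᵀ)₂₁) / (2 sinθ) = (+0.287757, -0.373981, +0.881665)
rvec = θ·k = (+0.125042, -0.162509, +0.383118)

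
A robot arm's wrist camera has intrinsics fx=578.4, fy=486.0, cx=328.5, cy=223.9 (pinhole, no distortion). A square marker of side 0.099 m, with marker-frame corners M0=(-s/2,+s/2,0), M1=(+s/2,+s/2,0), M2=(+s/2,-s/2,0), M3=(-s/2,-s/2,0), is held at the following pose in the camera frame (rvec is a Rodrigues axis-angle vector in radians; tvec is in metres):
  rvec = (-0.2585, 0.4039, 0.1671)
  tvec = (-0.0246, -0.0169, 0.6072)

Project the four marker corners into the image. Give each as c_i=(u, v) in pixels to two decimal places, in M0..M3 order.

Intrinsics K: fx=578.4, fy=486.0, cx=328.5, cy=223.9
Marker side s = 0.099 m; corners in marker frame (Z=0):
  M0 = (-0.0495, +0.0495, 0)
  M1 = (+0.0495, +0.0495, 0)
  M2 = (+0.0495, -0.0495, 0)
  M3 = (-0.0495, -0.0495, 0)
rvec = (-0.2585, 0.4039, 0.1671), |rvec| = θ = 0.50782 rad = 29.096°
Rodrigues: sinθ=0.48627, 1−cosθ=0.12619; R = I + sinθ·[k]× + (1−cosθ)·[k]×²:
    [+0.90651 -0.21110 +0.36563]
    [+0.10892 +0.95364 +0.28056]
    [-0.40790 -0.21451 +0.88747]
t = (-0.0246, -0.0169, 0.6072) m
M0: Pc = R·M0+t = (-0.07992, +0.02491, +0.61677); u = 578.4·(-0.07992)/0.61677 + 328.5 = 253.5508, v = 486.0·(+0.02491)/0.61677 + 223.9 = 243.5312
M1: Pc = R·M1+t = (+0.00982, +0.03570, +0.57639); u = 578.4·(+0.00982)/0.57639 + 328.5 = 338.3568, v = 486.0·(+0.03570)/0.57639 + 223.9 = 253.9985
M2: Pc = R·M2+t = (+0.03072, -0.05871, +0.59763); u = 578.4·(+0.03072)/0.59763 + 328.5 = 358.2332, v = 486.0·(-0.05871)/0.59763 + 223.9 = 176.1532
M3: Pc = R·M3+t = (-0.05902, -0.06950, +0.63801); u = 578.4·(-0.05902)/0.63801 + 328.5 = 274.9919, v = 486.0·(-0.06950)/0.63801 + 223.9 = 170.9614

c0=(253.55, 243.53) c1=(338.36, 254.00) c2=(358.23, 176.15) c3=(274.99, 170.96)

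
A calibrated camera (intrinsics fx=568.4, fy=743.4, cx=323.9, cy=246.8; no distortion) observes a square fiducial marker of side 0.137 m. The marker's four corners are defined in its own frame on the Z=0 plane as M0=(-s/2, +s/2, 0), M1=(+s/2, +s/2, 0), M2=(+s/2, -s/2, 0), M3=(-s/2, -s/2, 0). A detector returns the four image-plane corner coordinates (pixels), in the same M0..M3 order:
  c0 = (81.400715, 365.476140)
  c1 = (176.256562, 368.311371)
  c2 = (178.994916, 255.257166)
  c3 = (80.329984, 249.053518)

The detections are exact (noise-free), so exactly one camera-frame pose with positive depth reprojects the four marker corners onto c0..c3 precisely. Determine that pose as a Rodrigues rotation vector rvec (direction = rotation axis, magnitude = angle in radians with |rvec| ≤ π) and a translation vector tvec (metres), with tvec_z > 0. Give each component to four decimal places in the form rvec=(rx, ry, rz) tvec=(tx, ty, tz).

rvec=(0.2526, -0.1637, 0.0730) tvec=(-0.2864, 0.0721, 0.8392)

Intrinsics K: fx=568.4, fy=743.4, cx=323.9, cy=246.8
Marker side s = 0.137 m; corners in marker frame (Z=0):
  M0 = (-0.0685, +0.0685, 0)
  M1 = (+0.0685, +0.0685, 0)
  M2 = (+0.0685, -0.0685, 0)
  M3 = (-0.0685, -0.0685, 0)
Detected image corners:
  c0 = (81.400715, 365.476140) px
  c1 = (176.256562, 368.311371) px
  c2 = (178.994916, 255.257166) px
  c3 = (80.329984, 249.053518) px
Planar DLT: solve 8×8 A·h = b for H (H[2,2]=1):
  H  [+732.22887 +31.08451 +129.90971]
  H  [+95.54776 +926.81709 +310.69203]
  H  [+0.20290 +0.28909 +1.00000]
B = K⁻¹H; ‖b₁‖=1.191602, ‖b₂‖=1.191602; λ = 2/(‖b₁‖+‖b₂‖) = 0.839206, sign → tz>0 ⇒ λ=+0.839206
r₁ = λ·B[:,0] = (+0.98406,+0.05133,+0.17028); r₂ = λ·B[:,1] = (-0.09235,+0.96572,+0.24261)
r₃ = r₁×r₂ = (-0.15198,-0.25447,+0.95506); SVD([r₁ r₂ r₃]) → R = UVᵀ:
  R  [+0.98406 -0.09235 -0.15198]
  R  [+0.05133 +0.96572 -0.25447]
  R  [+0.17028 +0.24261 +0.95506]
t = (-0.28641, +0.07213, +0.83921) m
tr R = 2.904841; θ = arccos((tr R − 1)/2) = 0.309715 rad = 17.745°
axis k = ((R−Rᵀ)₃₂, (R−Rᵀ)₁₃, (R−Rᵀ)₂₁) / (2 sinθ) = (+0.815446, -0.528663, +0.235717)
rvec = θ·k = (+0.252556, -0.163735, +0.073005)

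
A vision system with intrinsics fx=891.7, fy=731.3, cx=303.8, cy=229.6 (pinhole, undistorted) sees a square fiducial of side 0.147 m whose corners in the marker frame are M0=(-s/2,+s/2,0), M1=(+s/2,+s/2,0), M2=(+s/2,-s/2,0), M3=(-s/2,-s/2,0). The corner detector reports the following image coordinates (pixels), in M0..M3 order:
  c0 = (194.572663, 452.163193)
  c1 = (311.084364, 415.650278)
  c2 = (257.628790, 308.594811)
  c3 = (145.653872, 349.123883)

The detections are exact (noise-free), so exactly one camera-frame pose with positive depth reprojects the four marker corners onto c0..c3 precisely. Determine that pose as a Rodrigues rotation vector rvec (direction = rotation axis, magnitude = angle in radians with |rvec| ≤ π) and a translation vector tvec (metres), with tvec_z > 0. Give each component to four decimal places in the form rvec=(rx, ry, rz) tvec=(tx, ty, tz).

Intrinsics K: fx=891.7, fy=731.3, cx=303.8, cy=229.6
Marker side s = 0.147 m; corners in marker frame (Z=0):
  M0 = (-0.0735, +0.0735, 0)
  M1 = (+0.0735, +0.0735, 0)
  M2 = (+0.0735, -0.0735, 0)
  M3 = (-0.0735, -0.0735, 0)
Detected image corners:
  c0 = (194.572663, 452.163193) px
  c1 = (311.084364, 415.650278) px
  c2 = (257.628790, 308.594811) px
  c3 = (145.653872, 349.123883) px
Planar DLT: solve 8×8 A·h = b for H (H[2,2]=1):
  H  [+706.92221 +317.88116 +225.69167]
  H  [-379.82252 +663.97915 +381.31037]
  H  [-0.30846 -0.13194 +1.00000]
B = K⁻¹H; ‖b₁‖=1.039163, ‖b₂‖=1.039163; λ = 2/(‖b₁‖+‖b₂‖) = 0.962313, sign → tz>0 ⇒ λ=+0.962313
r₁ = λ·B[:,0] = (+0.86403,-0.40661,-0.29684); r₂ = λ·B[:,1] = (+0.38631,+0.91359,-0.12697)
r₃ = r₁×r₂ = (+0.32281,-0.00497,+0.94645); SVD([r₁ r₂ r₃]) → R = UVᵀ:
  R  [+0.86403 +0.38631 +0.32281]
  R  [-0.40661 +0.91359 -0.00497]
  R  [-0.29684 -0.12697 +0.94645]
t = (-0.08429, +0.19963, +0.96231) m
tr R = 2.724072; θ = arccos((tr R − 1)/2) = 0.531523 rad = 30.454°
axis k = ((R−Rᵀ)₃₂, (R−Rᵀ)₁₃, (R−Rᵀ)₂₁) / (2 sinθ) = (-0.120350, +0.611280, -0.782210)
rvec = θ·k = (-0.063969, +0.324910, -0.415763)

rvec=(-0.0640, 0.3249, -0.4158) tvec=(-0.0843, 0.1996, 0.9623)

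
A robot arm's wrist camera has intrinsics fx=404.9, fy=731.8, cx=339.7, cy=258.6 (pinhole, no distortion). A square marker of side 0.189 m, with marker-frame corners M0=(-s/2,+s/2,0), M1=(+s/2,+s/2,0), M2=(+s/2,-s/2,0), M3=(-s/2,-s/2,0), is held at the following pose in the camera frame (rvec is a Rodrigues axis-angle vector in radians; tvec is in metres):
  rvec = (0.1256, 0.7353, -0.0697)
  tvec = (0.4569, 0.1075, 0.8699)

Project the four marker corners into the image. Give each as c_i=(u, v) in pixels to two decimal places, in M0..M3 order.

Intrinsics K: fx=404.9, fy=731.8, cx=339.7, cy=258.6
Marker side s = 0.189 m; corners in marker frame (Z=0):
  M0 = (-0.0945, +0.0945, 0)
  M1 = (+0.0945, +0.0945, 0)
  M2 = (+0.0945, -0.0945, 0)
  M3 = (-0.0945, -0.0945, 0)
rvec = (0.1256, 0.7353, -0.0697), |rvec| = θ = 0.74920 rad = 42.926°
Rodrigues: sinθ=0.68105, 1−cosθ=0.26777; R = I + sinθ·[k]× + (1−cosθ)·[k]×²:
    [+0.73976 +0.10742 +0.66424]
    [-0.01930 +0.99016 -0.13862]
    [-0.67259 +0.08973 +0.73455]
t = (0.4569, 0.1075, 0.8699) m
M0: Pc = R·M0+t = (+0.39714, +0.20289, +0.94194); u = 404.9·(+0.39714)/0.94194 + 339.7 = 510.4153, v = 731.8·(+0.20289)/0.94194 + 258.6 = 416.2299
M1: Pc = R·M1+t = (+0.53696, +0.19925, +0.81482); u = 404.9·(+0.53696)/0.81482 + 339.7 = 606.5254, v = 731.8·(+0.19925)/0.81482 + 258.6 = 437.5452
M2: Pc = R·M2+t = (+0.51666, +0.01211, +0.79786); u = 404.9·(+0.51666)/0.79786 + 339.7 = 601.8939, v = 731.8·(+0.01211)/0.79786 + 258.6 = 269.7037
M3: Pc = R·M3+t = (+0.37684, +0.01575, +0.92498); u = 404.9·(+0.37684)/0.92498 + 339.7 = 504.6582, v = 731.8·(+0.01575)/0.92498 + 258.6 = 271.0641

c0=(510.42, 416.23) c1=(606.53, 437.55) c2=(601.89, 269.70) c3=(504.66, 271.06)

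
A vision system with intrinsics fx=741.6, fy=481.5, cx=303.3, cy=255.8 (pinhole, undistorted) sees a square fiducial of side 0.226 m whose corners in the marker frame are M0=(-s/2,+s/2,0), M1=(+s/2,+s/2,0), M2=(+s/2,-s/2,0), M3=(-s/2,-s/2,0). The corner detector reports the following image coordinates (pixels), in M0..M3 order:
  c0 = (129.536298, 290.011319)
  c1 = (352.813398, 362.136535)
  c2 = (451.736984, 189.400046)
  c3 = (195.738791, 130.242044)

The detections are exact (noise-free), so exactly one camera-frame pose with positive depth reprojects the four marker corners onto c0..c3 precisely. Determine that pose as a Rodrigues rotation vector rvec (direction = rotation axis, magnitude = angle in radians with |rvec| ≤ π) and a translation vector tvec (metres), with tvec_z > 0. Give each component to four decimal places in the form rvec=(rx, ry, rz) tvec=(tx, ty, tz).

rvec=(0.2056, 0.3655, 0.3569) tvec=(-0.0244, -0.0135, 0.6063)

Intrinsics K: fx=741.6, fy=481.5, cx=303.3, cy=255.8
Marker side s = 0.226 m; corners in marker frame (Z=0):
  M0 = (-0.1130, +0.1130, 0)
  M1 = (+0.1130, +0.1130, 0)
  M2 = (+0.1130, -0.1130, 0)
  M3 = (-0.1130, -0.1130, 0)
Detected image corners:
  c0 = (129.536298, 290.011319) px
  c1 = (352.813398, 362.136535) px
  c2 = (451.736984, 189.400046) px
  c3 = (195.738791, 130.242044) px
Planar DLT: solve 8×8 A·h = b for H (H[2,2]=1):
  H  [+911.72983 -240.46507 +273.50744]
  H  [+167.01370 +837.74516 +245.05449]
  H  [-0.51378 +0.42716 +1.00000]
B = K⁻¹H; ‖b₁‖=1.649359, ‖b₂‖=1.649359; λ = 2/(‖b₁‖+‖b₂‖) = 0.606296, sign → tz>0 ⇒ λ=+0.606296
r₁ = λ·B[:,0] = (+0.87278,+0.37579,-0.31150); r₂ = λ·B[:,1] = (-0.30251,+0.91728,+0.25899)
r₃ = r₁×r₂ = (+0.38306,-0.13181,+0.91427); SVD([r₁ r₂ r₃]) → R = UVᵀ:
  R  [+0.87278 -0.30251 +0.38306]
  R  [+0.37579 +0.91728 -0.13181]
  R  [-0.31150 +0.25899 +0.91427]
t = (-0.02436, -0.01353, +0.60630) m
tr R = 2.704340; θ = arccos((tr R − 1)/2) = 0.550678 rad = 31.552°
axis k = ((R−Rᵀ)₃₂, (R−Rᵀ)₁₃, (R−Rᵀ)₂₁) / (2 sinθ) = (+0.373420, +0.663678, +0.648142)
rvec = θ·k = (+0.205634, +0.365473, +0.356918)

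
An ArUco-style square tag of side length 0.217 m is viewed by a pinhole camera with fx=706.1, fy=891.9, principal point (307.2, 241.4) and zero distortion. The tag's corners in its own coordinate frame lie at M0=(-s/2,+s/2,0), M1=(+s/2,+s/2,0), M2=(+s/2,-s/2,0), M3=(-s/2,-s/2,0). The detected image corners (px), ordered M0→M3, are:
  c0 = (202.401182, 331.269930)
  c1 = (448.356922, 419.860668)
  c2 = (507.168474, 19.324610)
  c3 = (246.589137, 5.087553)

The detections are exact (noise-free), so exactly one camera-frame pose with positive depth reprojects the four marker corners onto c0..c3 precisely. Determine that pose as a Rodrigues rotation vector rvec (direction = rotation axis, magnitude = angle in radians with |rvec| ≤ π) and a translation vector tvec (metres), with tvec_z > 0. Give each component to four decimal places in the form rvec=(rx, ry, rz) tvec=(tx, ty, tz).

rvec=(-0.0089, 0.5329, 0.1805) tvec=(0.0230, -0.0290, 0.5309)

Intrinsics K: fx=706.1, fy=891.9, cx=307.2, cy=241.4
Marker side s = 0.217 m; corners in marker frame (Z=0):
  M0 = (-0.1085, +0.1085, 0)
  M1 = (+0.1085, +0.1085, 0)
  M2 = (+0.1085, -0.1085, 0)
  M3 = (-0.1085, -0.1085, 0)
Detected image corners:
  c0 = (202.401182, 331.269930) px
  c1 = (448.356922, 419.860668) px
  c2 = (507.168474, 19.324610) px
  c3 = (246.589137, 5.087553) px
Planar DLT: solve 8×8 A·h = b for H (H[2,2]=1):
  H  [+832.16686 -208.47067 +337.83015]
  H  [+53.45922 +1670.75678 +192.65128]
  H  [-0.95321 +0.07225 +1.00000]
B = K⁻¹H; ‖b₁‖=1.883651, ‖b₂‖=1.883651; λ = 2/(‖b₁‖+‖b₂‖) = 0.530884, sign → tz>0 ⇒ λ=+0.530884
r₁ = λ·B[:,0] = (+0.84583,+0.16879,-0.50605); r₂ = λ·B[:,1] = (-0.17343,+0.98410,+0.03836)
r₃ = r₁×r₂ = (+0.50447,+0.05532,+0.86165); SVD([r₁ r₂ r₃]) → R = UVᵀ:
  R  [+0.84583 -0.17343 +0.50447]
  R  [+0.16879 +0.98410 +0.05532]
  R  [-0.50605 +0.03836 +0.86165]
t = (+0.02303, -0.02902, +0.53088) m
tr R = 2.691584; θ = arccos((tr R − 1)/2) = 0.562749 rad = 32.243°
axis k = ((R−Rᵀ)₃₂, (R−Rᵀ)₁₃, (R−Rᵀ)₂₁) / (2 sinθ) = (-0.015894, +0.947042, +0.320717)
rvec = θ·k = (-0.008944, +0.532947, +0.180483)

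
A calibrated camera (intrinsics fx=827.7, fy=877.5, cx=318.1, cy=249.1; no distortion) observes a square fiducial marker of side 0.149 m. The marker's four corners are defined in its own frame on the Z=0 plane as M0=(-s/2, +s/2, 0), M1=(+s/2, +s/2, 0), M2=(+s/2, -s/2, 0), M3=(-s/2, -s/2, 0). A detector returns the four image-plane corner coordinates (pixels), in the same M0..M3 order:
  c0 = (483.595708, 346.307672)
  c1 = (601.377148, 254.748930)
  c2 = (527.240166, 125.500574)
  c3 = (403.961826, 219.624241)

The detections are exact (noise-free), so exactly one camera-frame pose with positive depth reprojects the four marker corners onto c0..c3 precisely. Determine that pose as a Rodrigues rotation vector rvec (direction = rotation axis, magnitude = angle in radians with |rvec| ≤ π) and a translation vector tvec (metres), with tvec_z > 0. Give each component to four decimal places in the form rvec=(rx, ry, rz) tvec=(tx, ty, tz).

rvec=(0.1991, -0.1162, -0.6144) tvec=(0.1851, -0.0107, 0.8194)

Intrinsics K: fx=827.7, fy=877.5, cx=318.1, cy=249.1
Marker side s = 0.149 m; corners in marker frame (Z=0):
  M0 = (-0.0745, +0.0745, 0)
  M1 = (+0.0745, +0.0745, 0)
  M2 = (+0.0745, -0.0745, 0)
  M3 = (-0.0745, -0.0745, 0)
Detected image corners:
  c0 = (483.595708, 346.307672) px
  c1 = (601.377148, 254.748930) px
  c2 = (527.240166, 125.500574) px
  c3 = (403.961826, 219.624241) px
Planar DLT: solve 8×8 A·h = b for H (H[2,2]=1):
  H  [+838.72279 +650.96329 +505.07969]
  H  [-608.76701 +922.24160 +237.61541]
  H  [+0.05985 +0.26791 +1.00000]
B = K⁻¹H; ‖b₁‖=1.220435, ‖b₂‖=1.220435; λ = 2/(‖b₁‖+‖b₂‖) = 0.819380, sign → tz>0 ⇒ λ=+0.819380
r₁ = λ·B[:,0] = (+0.81145,-0.58237,+0.04904); r₂ = λ·B[:,1] = (+0.56006,+0.79884,+0.21952)
r₃ = r₁×r₂ = (-0.16701,-0.15066,+0.97438); SVD([r₁ r₂ r₃]) → R = UVᵀ:
  R  [+0.81145 +0.56006 -0.16701]
  R  [-0.58237 +0.79884 -0.15066]
  R  [+0.04904 +0.21952 +0.97438]
t = (+0.18510, -0.01072, +0.81938) m
tr R = 2.584665; θ = arccos((tr R − 1)/2) = 0.656174 rad = 37.596°
axis k = ((R−Rᵀ)₃₂, (R−Rᵀ)₁₃, (R−Rᵀ)₂₁) / (2 sinθ) = (+0.303380, -0.177064, -0.936274)
rvec = θ·k = (+0.199070, -0.116185, -0.614359)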